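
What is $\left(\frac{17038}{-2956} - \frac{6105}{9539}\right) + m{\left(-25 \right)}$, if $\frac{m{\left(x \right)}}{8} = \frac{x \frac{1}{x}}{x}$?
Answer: $- \frac{2369937411}{352466050} \approx -6.7239$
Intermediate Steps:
$m{\left(x \right)} = \frac{8}{x}$ ($m{\left(x \right)} = 8 \frac{x \frac{1}{x}}{x} = 8 \cdot 1 \frac{1}{x} = \frac{8}{x}$)
$\left(\frac{17038}{-2956} - \frac{6105}{9539}\right) + m{\left(-25 \right)} = \left(\frac{17038}{-2956} - \frac{6105}{9539}\right) + \frac{8}{-25} = \left(17038 \left(- \frac{1}{2956}\right) - \frac{6105}{9539}\right) + 8 \left(- \frac{1}{25}\right) = \left(- \frac{8519}{1478} - \frac{6105}{9539}\right) - \frac{8}{25} = - \frac{90285931}{14098642} - \frac{8}{25} = - \frac{2369937411}{352466050}$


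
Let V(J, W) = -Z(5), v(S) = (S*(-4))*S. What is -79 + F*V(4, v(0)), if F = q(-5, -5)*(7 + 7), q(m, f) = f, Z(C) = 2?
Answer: 61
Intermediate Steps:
v(S) = -4*S² (v(S) = (-4*S)*S = -4*S²)
V(J, W) = -2 (V(J, W) = -1*2 = -2)
F = -70 (F = -5*(7 + 7) = -5*14 = -70)
-79 + F*V(4, v(0)) = -79 - 70*(-2) = -79 + 140 = 61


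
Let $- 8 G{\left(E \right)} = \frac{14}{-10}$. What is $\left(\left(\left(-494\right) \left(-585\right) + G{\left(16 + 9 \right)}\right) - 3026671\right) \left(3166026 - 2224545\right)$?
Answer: $- \frac{103098979232073}{40} \approx -2.5775 \cdot 10^{12}$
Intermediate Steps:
$G{\left(E \right)} = \frac{7}{40}$ ($G{\left(E \right)} = - \frac{14 \frac{1}{-10}}{8} = - \frac{14 \left(- \frac{1}{10}\right)}{8} = \left(- \frac{1}{8}\right) \left(- \frac{7}{5}\right) = \frac{7}{40}$)
$\left(\left(\left(-494\right) \left(-585\right) + G{\left(16 + 9 \right)}\right) - 3026671\right) \left(3166026 - 2224545\right) = \left(\left(\left(-494\right) \left(-585\right) + \frac{7}{40}\right) - 3026671\right) \left(3166026 - 2224545\right) = \left(\left(288990 + \frac{7}{40}\right) - 3026671\right) 941481 = \left(\frac{11559607}{40} - 3026671\right) 941481 = \left(- \frac{109507233}{40}\right) 941481 = - \frac{103098979232073}{40}$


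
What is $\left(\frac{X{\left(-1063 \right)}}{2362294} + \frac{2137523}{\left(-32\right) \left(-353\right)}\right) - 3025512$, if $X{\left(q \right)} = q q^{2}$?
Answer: $- \frac{40371356080016719}{13342236512} \approx -3.0258 \cdot 10^{6}$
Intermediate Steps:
$X{\left(q \right)} = q^{3}$
$\left(\frac{X{\left(-1063 \right)}}{2362294} + \frac{2137523}{\left(-32\right) \left(-353\right)}\right) - 3025512 = \left(\frac{\left(-1063\right)^{3}}{2362294} + \frac{2137523}{\left(-32\right) \left(-353\right)}\right) - 3025512 = \left(\left(-1201157047\right) \frac{1}{2362294} + \frac{2137523}{11296}\right) - 3025512 = \left(- \frac{1201157047}{2362294} + 2137523 \cdot \frac{1}{11296}\right) - 3025512 = \left(- \frac{1201157047}{2362294} + \frac{2137523}{11296}\right) - 3025512 = - \frac{4259406122575}{13342236512} - 3025512 = - \frac{40371356080016719}{13342236512}$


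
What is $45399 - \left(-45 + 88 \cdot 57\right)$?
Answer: $40428$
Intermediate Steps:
$45399 - \left(-45 + 88 \cdot 57\right) = 45399 - \left(-45 + 5016\right) = 45399 - 4971 = 40428$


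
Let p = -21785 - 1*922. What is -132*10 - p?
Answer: 21387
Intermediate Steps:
p = -22707 (p = -21785 - 922 = -22707)
-132*10 - p = -132*10 - 1*(-22707) = -1320 + 22707 = 21387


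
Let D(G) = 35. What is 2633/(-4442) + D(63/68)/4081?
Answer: -1512829/2589686 ≈ -0.58418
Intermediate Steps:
2633/(-4442) + D(63/68)/4081 = 2633/(-4442) + 35/4081 = 2633*(-1/4442) + 35*(1/4081) = -2633/4442 + 5/583 = -1512829/2589686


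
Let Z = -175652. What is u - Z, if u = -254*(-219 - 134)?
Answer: 265314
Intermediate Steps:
u = 89662 (u = -254*(-353) = 89662)
u - Z = 89662 - 1*(-175652) = 89662 + 175652 = 265314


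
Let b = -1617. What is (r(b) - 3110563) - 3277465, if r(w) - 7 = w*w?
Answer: -3773332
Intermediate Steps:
r(w) = 7 + w² (r(w) = 7 + w*w = 7 + w²)
(r(b) - 3110563) - 3277465 = ((7 + (-1617)²) - 3110563) - 3277465 = ((7 + 2614689) - 3110563) - 3277465 = (2614696 - 3110563) - 3277465 = -495867 - 3277465 = -3773332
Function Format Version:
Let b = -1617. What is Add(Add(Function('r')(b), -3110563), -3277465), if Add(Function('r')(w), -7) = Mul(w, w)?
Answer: -3773332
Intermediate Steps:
Function('r')(w) = Add(7, Pow(w, 2)) (Function('r')(w) = Add(7, Mul(w, w)) = Add(7, Pow(w, 2)))
Add(Add(Function('r')(b), -3110563), -3277465) = Add(Add(Add(7, Pow(-1617, 2)), -3110563), -3277465) = Add(Add(Add(7, 2614689), -3110563), -3277465) = Add(Add(2614696, -3110563), -3277465) = Add(-495867, -3277465) = -3773332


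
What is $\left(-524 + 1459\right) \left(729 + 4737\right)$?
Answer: $5110710$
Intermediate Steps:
$\left(-524 + 1459\right) \left(729 + 4737\right) = 935 \cdot 5466 = 5110710$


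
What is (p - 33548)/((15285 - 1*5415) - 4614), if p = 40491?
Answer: 6943/5256 ≈ 1.3210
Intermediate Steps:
(p - 33548)/((15285 - 1*5415) - 4614) = (40491 - 33548)/((15285 - 1*5415) - 4614) = 6943/((15285 - 5415) - 4614) = 6943/(9870 - 4614) = 6943/5256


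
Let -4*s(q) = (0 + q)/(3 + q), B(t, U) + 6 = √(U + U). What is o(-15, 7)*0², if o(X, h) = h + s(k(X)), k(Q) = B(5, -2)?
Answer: 0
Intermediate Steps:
B(t, U) = -6 + √2*√U (B(t, U) = -6 + √(U + U) = -6 + √(2*U) = -6 + √2*√U)
k(Q) = -6 + 2*I (k(Q) = -6 + √2*√(-2) = -6 + √2*(I*√2) = -6 + 2*I)
s(q) = -q/(4*(3 + q)) (s(q) = -(0 + q)/(4*(3 + q)) = -q/(4*(3 + q)))
o(X, h) = h - (-12 - 8*I)*(-6 + 2*I)/208 (o(X, h) = h - (-6 + 2*I)/(12 + 4*(-6 + 2*I)) = h - (-6 + 2*I)/(12 + (-24 + 8*I)) = h - (-6 + 2*I)/(-12 + 8*I) = h - (-6 + 2*I)*(-12 - 8*I)/208 = h - (-12 - 8*I)*(-6 + 2*I)/208)
o(-15, 7)*0² = (-11/26 + 7 - 3*I/26)*0² = (171/26 - 3*I/26)*0 = 0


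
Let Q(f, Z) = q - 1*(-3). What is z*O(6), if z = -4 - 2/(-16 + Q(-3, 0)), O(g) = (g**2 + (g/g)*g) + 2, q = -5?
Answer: -1540/9 ≈ -171.11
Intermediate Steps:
Q(f, Z) = -2 (Q(f, Z) = -5 - 1*(-3) = -5 + 3 = -2)
O(g) = 2 + g + g**2 (O(g) = (g**2 + 1*g) + 2 = (g**2 + g) + 2 = (g + g**2) + 2 = 2 + g + g**2)
z = -35/9 (z = -4 - 2/(-16 - 2) = -4 - 2/(-18) = -4 - 1/18*(-2) = -4 + 1/9 = -35/9 ≈ -3.8889)
z*O(6) = -35*(2 + 6 + 6**2)/9 = -35*(2 + 6 + 36)/9 = -35/9*44 = -1540/9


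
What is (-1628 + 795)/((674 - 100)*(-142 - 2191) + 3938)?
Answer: 833/1335204 ≈ 0.00062387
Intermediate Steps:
(-1628 + 795)/((674 - 100)*(-142 - 2191) + 3938) = -833/(574*(-2333) + 3938) = -833/(-1339142 + 3938) = -833/(-1335204) = -833*(-1/1335204) = 833/1335204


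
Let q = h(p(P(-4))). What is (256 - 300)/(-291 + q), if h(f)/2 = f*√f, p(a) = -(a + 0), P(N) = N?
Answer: 4/25 ≈ 0.16000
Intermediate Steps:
p(a) = -a
h(f) = 2*f^(3/2) (h(f) = 2*(f*√f) = 2*f^(3/2))
q = 16 (q = 2*(-1*(-4))^(3/2) = 2*4^(3/2) = 2*8 = 16)
(256 - 300)/(-291 + q) = (256 - 300)/(-291 + 16) = -44/(-275) = -44*(-1/275) = 4/25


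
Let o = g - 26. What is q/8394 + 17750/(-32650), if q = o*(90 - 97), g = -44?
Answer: -1329950/2740641 ≈ -0.48527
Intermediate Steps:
o = -70 (o = -44 - 26 = -70)
q = 490 (q = -70*(90 - 97) = -70*(-7) = 490)
q/8394 + 17750/(-32650) = 490/8394 + 17750/(-32650) = 490*(1/8394) + 17750*(-1/32650) = 245/4197 - 355/653 = -1329950/2740641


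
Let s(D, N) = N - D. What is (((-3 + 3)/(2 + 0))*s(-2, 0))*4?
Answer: 0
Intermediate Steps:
(((-3 + 3)/(2 + 0))*s(-2, 0))*4 = (((-3 + 3)/(2 + 0))*(0 - 1*(-2)))*4 = ((0/2)*(0 + 2))*4 = (((½)*0)*2)*4 = (0*2)*4 = 0*4 = 0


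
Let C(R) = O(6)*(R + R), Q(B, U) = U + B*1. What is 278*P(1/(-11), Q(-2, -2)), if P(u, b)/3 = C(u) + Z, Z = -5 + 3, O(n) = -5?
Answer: -10008/11 ≈ -909.82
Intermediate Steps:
Z = -2
Q(B, U) = B + U (Q(B, U) = U + B = B + U)
C(R) = -10*R (C(R) = -5*(R + R) = -10*R)
P(u, b) = -6 - 30*u (P(u, b) = 3*(-10*u - 2) = 3*(-2 - 10*u) = -6 - 30*u)
278*P(1/(-11), Q(-2, -2)) = 278*(-6 - 30/(-11)) = 278*(-6 - 30*(-1/11)) = 278*(-6 + 30/11) = 278*(-36/11) = -10008/11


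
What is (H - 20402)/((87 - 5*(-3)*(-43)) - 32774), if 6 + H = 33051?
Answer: -12643/33332 ≈ -0.37931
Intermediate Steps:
H = 33045 (H = -6 + 33051 = 33045)
(H - 20402)/((87 - 5*(-3)*(-43)) - 32774) = (33045 - 20402)/((87 - 5*(-3)*(-43)) - 32774) = 12643/((87 + 15*(-43)) - 32774) = 12643/((87 - 645) - 32774) = 12643/(-558 - 32774) = 12643/(-33332) = 12643*(-1/33332) = -12643/33332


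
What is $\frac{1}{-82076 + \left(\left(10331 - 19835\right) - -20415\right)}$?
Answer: $- \frac{1}{71165} \approx -1.4052 \cdot 10^{-5}$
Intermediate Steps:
$\frac{1}{-82076 + \left(\left(10331 - 19835\right) - -20415\right)} = \frac{1}{-82076 + \left(-9504 + 20415\right)} = \frac{1}{-82076 + 10911} = \frac{1}{-71165} = - \frac{1}{71165}$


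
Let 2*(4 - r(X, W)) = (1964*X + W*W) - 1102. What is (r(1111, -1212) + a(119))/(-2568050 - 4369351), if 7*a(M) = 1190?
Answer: 1824749/6937401 ≈ 0.26303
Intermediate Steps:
a(M) = 170 (a(M) = (⅐)*1190 = 170)
r(X, W) = 555 - 982*X - W²/2 (r(X, W) = 4 - ((1964*X + W*W) - 1102)/2 = 4 - ((1964*X + W²) - 1102)/2 = 4 - ((W² + 1964*X) - 1102)/2 = 4 - (-1102 + W² + 1964*X)/2 = 4 + (551 - 982*X - W²/2) = 555 - 982*X - W²/2)
(r(1111, -1212) + a(119))/(-2568050 - 4369351) = ((555 - 982*1111 - ½*(-1212)²) + 170)/(-2568050 - 4369351) = ((555 - 1091002 - ½*1468944) + 170)/(-6937401) = ((555 - 1091002 - 734472) + 170)*(-1/6937401) = (-1824919 + 170)*(-1/6937401) = -1824749*(-1/6937401) = 1824749/6937401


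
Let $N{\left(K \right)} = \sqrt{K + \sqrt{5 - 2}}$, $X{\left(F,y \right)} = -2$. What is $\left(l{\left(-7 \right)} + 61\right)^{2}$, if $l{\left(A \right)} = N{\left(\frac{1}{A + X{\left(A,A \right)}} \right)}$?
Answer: $\frac{\left(183 + \sqrt{-1 + 9 \sqrt{3}}\right)^{2}}{9} \approx 3877.9$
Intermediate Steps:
$N{\left(K \right)} = \sqrt{K + \sqrt{3}}$
$l{\left(A \right)} = \sqrt{\sqrt{3} + \frac{1}{-2 + A}}$ ($l{\left(A \right)} = \sqrt{\frac{1}{A - 2} + \sqrt{3}} = \sqrt{\frac{1}{-2 + A} + \sqrt{3}} = \sqrt{\sqrt{3} + \frac{1}{-2 + A}}$)
$\left(l{\left(-7 \right)} + 61\right)^{2} = \left(\sqrt{\frac{1 + \sqrt{3} \left(-2 - 7\right)}{-2 - 7}} + 61\right)^{2} = \left(\sqrt{\frac{1 + \sqrt{3} \left(-9\right)}{-9}} + 61\right)^{2} = \left(\sqrt{- \frac{1 - 9 \sqrt{3}}{9}} + 61\right)^{2} = \left(\sqrt{- \frac{1}{9} + \sqrt{3}} + 61\right)^{2} = \left(61 + \sqrt{- \frac{1}{9} + \sqrt{3}}\right)^{2}$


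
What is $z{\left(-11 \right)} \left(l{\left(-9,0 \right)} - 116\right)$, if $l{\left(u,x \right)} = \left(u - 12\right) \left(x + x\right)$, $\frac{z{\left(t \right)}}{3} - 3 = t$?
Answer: $2784$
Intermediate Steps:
$z{\left(t \right)} = 9 + 3 t$
$l{\left(u,x \right)} = 2 x \left(-12 + u\right)$ ($l{\left(u,x \right)} = \left(-12 + u\right) 2 x = 2 x \left(-12 + u\right)$)
$z{\left(-11 \right)} \left(l{\left(-9,0 \right)} - 116\right) = \left(9 + 3 \left(-11\right)\right) \left(2 \cdot 0 \left(-12 - 9\right) - 116\right) = \left(9 - 33\right) \left(2 \cdot 0 \left(-21\right) - 116\right) = - 24 \left(0 - 116\right) = \left(-24\right) \left(-116\right) = 2784$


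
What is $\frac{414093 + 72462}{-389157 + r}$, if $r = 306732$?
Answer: $- \frac{32437}{5495} \approx -5.903$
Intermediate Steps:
$\frac{414093 + 72462}{-389157 + r} = \frac{414093 + 72462}{-389157 + 306732} = \frac{486555}{-82425} = 486555 \left(- \frac{1}{82425}\right) = - \frac{32437}{5495}$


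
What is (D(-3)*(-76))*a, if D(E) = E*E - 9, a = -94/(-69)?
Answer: 0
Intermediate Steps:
a = 94/69 (a = -94*(-1/69) = 94/69 ≈ 1.3623)
D(E) = -9 + E² (D(E) = E² - 9 = -9 + E²)
(D(-3)*(-76))*a = ((-9 + (-3)²)*(-76))*(94/69) = ((-9 + 9)*(-76))*(94/69) = (0*(-76))*(94/69) = 0*(94/69) = 0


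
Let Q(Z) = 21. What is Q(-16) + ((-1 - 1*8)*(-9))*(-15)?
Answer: -1194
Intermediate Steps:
Q(-16) + ((-1 - 1*8)*(-9))*(-15) = 21 + ((-1 - 1*8)*(-9))*(-15) = 21 + ((-1 - 8)*(-9))*(-15) = 21 - 9*(-9)*(-15) = 21 + 81*(-15) = 21 - 1215 = -1194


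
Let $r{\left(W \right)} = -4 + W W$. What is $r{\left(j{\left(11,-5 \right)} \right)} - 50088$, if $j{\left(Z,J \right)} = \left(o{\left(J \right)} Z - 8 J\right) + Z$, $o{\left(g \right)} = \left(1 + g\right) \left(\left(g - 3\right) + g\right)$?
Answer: $338037$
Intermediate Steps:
$o{\left(g \right)} = \left(1 + g\right) \left(-3 + 2 g\right)$ ($o{\left(g \right)} = \left(1 + g\right) \left(\left(g - 3\right) + g\right) = \left(1 + g\right) \left(\left(-3 + g\right) + g\right) = \left(1 + g\right) \left(-3 + 2 g\right)$)
$j{\left(Z,J \right)} = Z - 8 J + Z \left(-3 - J + 2 J^{2}\right)$ ($j{\left(Z,J \right)} = \left(\left(-3 - J + 2 J^{2}\right) Z - 8 J\right) + Z = \left(Z \left(-3 - J + 2 J^{2}\right) - 8 J\right) + Z = \left(- 8 J + Z \left(-3 - J + 2 J^{2}\right)\right) + Z = Z - 8 J + Z \left(-3 - J + 2 J^{2}\right)$)
$r{\left(W \right)} = -4 + W^{2}$
$r{\left(j{\left(11,-5 \right)} \right)} - 50088 = \left(-4 + \left(11 - -40 - 11 \left(3 - 5 - 2 \left(-5\right)^{2}\right)\right)^{2}\right) - 50088 = \left(-4 + \left(11 + 40 - 11 \left(3 - 5 - 50\right)\right)^{2}\right) - 50088 = \left(-4 + \left(11 + 40 - 11 \left(-52\right)\right)^{2}\right) - 50088 = \left(-4 + \left(11 + 40 + 572\right)^{2}\right) - 50088 = \left(-4 + 623^{2}\right) - 50088 = \left(-4 + 388129\right) - 50088 = 388125 - 50088 = 338037$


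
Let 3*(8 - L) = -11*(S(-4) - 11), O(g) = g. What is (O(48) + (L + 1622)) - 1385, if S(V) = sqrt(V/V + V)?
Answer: 758/3 + 11*I*sqrt(3)/3 ≈ 252.67 + 6.3509*I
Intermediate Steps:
S(V) = sqrt(1 + V)
L = -97/3 + 11*I*sqrt(3)/3 (L = 8 - (-11)*(sqrt(1 - 4) - 11)/3 = 8 - (-11)*(sqrt(-3) - 11)/3 = 8 - (-11)*(I*sqrt(3) - 11)/3 = 8 - (-11)*(-11 + I*sqrt(3))/3 = 8 - (121 - 11*I*sqrt(3))/3 = 8 + (-121/3 + 11*I*sqrt(3)/3) = -97/3 + 11*I*sqrt(3)/3 ≈ -32.333 + 6.3509*I)
(O(48) + (L + 1622)) - 1385 = (48 + ((-97/3 + 11*I*sqrt(3)/3) + 1622)) - 1385 = (48 + (4769/3 + 11*I*sqrt(3)/3)) - 1385 = (4913/3 + 11*I*sqrt(3)/3) - 1385 = 758/3 + 11*I*sqrt(3)/3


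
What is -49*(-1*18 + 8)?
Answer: 490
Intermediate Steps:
-49*(-1*18 + 8) = -49*(-18 + 8) = -49*(-10) = 490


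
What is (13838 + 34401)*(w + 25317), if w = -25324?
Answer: -337673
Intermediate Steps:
(13838 + 34401)*(w + 25317) = (13838 + 34401)*(-25324 + 25317) = 48239*(-7) = -337673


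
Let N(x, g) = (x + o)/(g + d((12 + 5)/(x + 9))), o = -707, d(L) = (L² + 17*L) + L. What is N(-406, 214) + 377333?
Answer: 1811557842496/4801019 ≈ 3.7733e+5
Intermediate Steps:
d(L) = L² + 18*L
N(x, g) = (-707 + x)/(g + 17*(18 + 17/(9 + x))/(9 + x)) (N(x, g) = (x - 707)/(g + ((12 + 5)/(x + 9))*(18 + (12 + 5)/(x + 9))) = (-707 + x)/(g + (17/(9 + x))*(18 + 17/(9 + x))) = (-707 + x)/(g + 17*(18 + 17/(9 + x))/(9 + x)))
N(-406, 214) + 377333 = (9 - 406)²*(-707 - 406)/(3043 + 306*(-406) + 214*(9 - 406)²) + 377333 = (-397)²*(-1113)/(3043 - 124236 + 214*(-397)²) + 377333 = 157609*(-1113)/(3043 - 124236 + 214*157609) + 377333 = 157609*(-1113)/(3043 - 124236 + 33728326) + 377333 = 157609*(-1113)/33607133 + 377333 = 157609*(1/33607133)*(-1113) + 377333 = -25059831/4801019 + 377333 = 1811557842496/4801019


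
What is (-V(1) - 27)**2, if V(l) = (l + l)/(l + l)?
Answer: 784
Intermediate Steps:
V(l) = 1 (V(l) = (2*l)/((2*l)) = (2*l)*(1/(2*l)) = 1)
(-V(1) - 27)**2 = (-1*1 - 27)**2 = (-1 - 27)**2 = (-28)**2 = 784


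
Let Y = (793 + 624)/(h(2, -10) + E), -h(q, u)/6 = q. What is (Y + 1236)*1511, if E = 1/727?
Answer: 1133420743/671 ≈ 1.6892e+6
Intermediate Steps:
h(q, u) = -6*q
E = 1/727 ≈ 0.0013755
Y = -79243/671 (Y = (793 + 624)/(-6*2 + 1/727) = 1417/(-12 + 1/727) = 1417/(-8723/727) = 1417*(-727/8723) = -79243/671 ≈ -118.10)
(Y + 1236)*1511 = (-79243/671 + 1236)*1511 = (750113/671)*1511 = 1133420743/671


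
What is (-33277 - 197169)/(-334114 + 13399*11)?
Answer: 230446/186725 ≈ 1.2341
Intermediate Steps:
(-33277 - 197169)/(-334114 + 13399*11) = -230446/(-334114 + 147389) = -230446/(-186725) = -230446*(-1/186725) = 230446/186725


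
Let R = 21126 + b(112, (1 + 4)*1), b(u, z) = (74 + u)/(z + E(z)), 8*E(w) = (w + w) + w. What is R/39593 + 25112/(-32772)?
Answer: -4139183296/17841199695 ≈ -0.23200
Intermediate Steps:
E(w) = 3*w/8 (E(w) = ((w + w) + w)/8 = (2*w + w)/8 = (3*w)/8 = 3*w/8)
b(u, z) = 8*(74 + u)/(11*z) (b(u, z) = (74 + u)/(z + 3*z/8) = (74 + u)/((11*z/8)) = (74 + u)*(8/(11*z)) = 8*(74 + u)/(11*z))
R = 1163418/55 (R = 21126 + 8*(74 + 112)/(11*(((1 + 4)*1))) = 21126 + (8/11)*186/(5*1) = 21126 + (8/11)*186/5 = 21126 + (8/11)*(⅕)*186 = 21126 + 1488/55 = 1163418/55 ≈ 21153.)
R/39593 + 25112/(-32772) = (1163418/55)/39593 + 25112/(-32772) = (1163418/55)*(1/39593) + 25112*(-1/32772) = 1163418/2177615 - 6278/8193 = -4139183296/17841199695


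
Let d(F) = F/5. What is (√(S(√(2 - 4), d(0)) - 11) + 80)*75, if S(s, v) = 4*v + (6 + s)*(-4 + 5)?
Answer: 6000 + 75*√(-5 + I*√2) ≈ 6023.5 + 169.34*I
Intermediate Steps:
d(F) = F/5 (d(F) = F*(⅕) = F/5)
S(s, v) = 6 + s + 4*v (S(s, v) = 4*v + (6 + s)*1 = 4*v + (6 + s) = 6 + s + 4*v)
(√(S(√(2 - 4), d(0)) - 11) + 80)*75 = (√((6 + √(2 - 4) + 4*((⅕)*0)) - 11) + 80)*75 = (√((6 + √(-2) + 4*0) - 11) + 80)*75 = (√((6 + I*√2 + 0) - 11) + 80)*75 = (√((6 + I*√2) - 11) + 80)*75 = (√(-5 + I*√2) + 80)*75 = (80 + √(-5 + I*√2))*75 = 6000 + 75*√(-5 + I*√2)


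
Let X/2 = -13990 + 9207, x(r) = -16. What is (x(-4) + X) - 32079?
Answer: -41661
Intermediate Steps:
X = -9566 (X = 2*(-13990 + 9207) = 2*(-4783) = -9566)
(x(-4) + X) - 32079 = (-16 - 9566) - 32079 = -9582 - 32079 = -41661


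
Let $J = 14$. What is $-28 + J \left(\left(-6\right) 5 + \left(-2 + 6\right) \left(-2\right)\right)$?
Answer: $-560$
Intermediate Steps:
$-28 + J \left(\left(-6\right) 5 + \left(-2 + 6\right) \left(-2\right)\right) = -28 + 14 \left(\left(-6\right) 5 + \left(-2 + 6\right) \left(-2\right)\right) = -28 + 14 \left(-30 + 4 \left(-2\right)\right) = -28 + 14 \left(-30 - 8\right) = -28 + 14 \left(-38\right) = -28 - 532 = -560$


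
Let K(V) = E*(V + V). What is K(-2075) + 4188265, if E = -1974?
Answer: 12380365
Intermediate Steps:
K(V) = -3948*V (K(V) = -1974*(V + V) = -3948*V)
K(-2075) + 4188265 = -3948*(-2075) + 4188265 = 8192100 + 4188265 = 12380365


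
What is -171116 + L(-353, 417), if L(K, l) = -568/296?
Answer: -6331363/37 ≈ -1.7112e+5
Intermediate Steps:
L(K, l) = -71/37 (L(K, l) = -568*1/296 = -71/37)
-171116 + L(-353, 417) = -171116 - 71/37 = -6331363/37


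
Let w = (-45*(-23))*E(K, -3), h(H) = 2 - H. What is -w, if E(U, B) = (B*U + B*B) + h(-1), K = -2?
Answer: -18630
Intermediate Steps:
E(U, B) = 3 + B² + B*U (E(U, B) = (B*U + B*B) + (2 - 1*(-1)) = (B*U + B²) + (2 + 1) = (B² + B*U) + 3 = 3 + B² + B*U)
w = 18630 (w = (-45*(-23))*(3 + (-3)² - 3*(-2)) = 1035*(3 + 9 + 6) = 1035*18 = 18630)
-w = -1*18630 = -18630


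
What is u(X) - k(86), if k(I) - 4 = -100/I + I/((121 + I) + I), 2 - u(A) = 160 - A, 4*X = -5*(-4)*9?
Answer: -1463131/12599 ≈ -116.13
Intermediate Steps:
X = 45 (X = (-5*(-4)*9)/4 = (20*9)/4 = (¼)*180 = 45)
u(A) = -158 + A (u(A) = 2 - (160 - A) = 2 + (-160 + A) = -158 + A)
k(I) = 4 - 100/I + I/(121 + 2*I) (k(I) = 4 + (-100/I + I/((121 + I) + I)) = 4 + (-100/I + I/(121 + 2*I)) = 4 - 100/I + I/(121 + 2*I))
u(X) - k(86) = (-158 + 45) - (-12100 + 9*86² + 284*86)/(86*(121 + 2*86)) = -113 - (-12100 + 9*7396 + 24424)/(86*(121 + 172)) = -113 - (-12100 + 66564 + 24424)/(86*293) = -113 - 78888/(86*293) = -113 - 1*39444/12599 = -113 - 39444/12599 = -1463131/12599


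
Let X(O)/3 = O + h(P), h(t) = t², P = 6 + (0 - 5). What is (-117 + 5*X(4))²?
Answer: 1764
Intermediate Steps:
P = 1 (P = 6 - 5 = 1)
X(O) = 3 + 3*O (X(O) = 3*(O + 1²) = 3*(O + 1) = 3*(1 + O) = 3 + 3*O)
(-117 + 5*X(4))² = (-117 + 5*(3 + 3*4))² = (-117 + 5*(3 + 12))² = (-117 + 5*15)² = (-117 + 75)² = (-42)² = 1764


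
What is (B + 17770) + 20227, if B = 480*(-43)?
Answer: 17357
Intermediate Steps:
B = -20640
(B + 17770) + 20227 = (-20640 + 17770) + 20227 = -2870 + 20227 = 17357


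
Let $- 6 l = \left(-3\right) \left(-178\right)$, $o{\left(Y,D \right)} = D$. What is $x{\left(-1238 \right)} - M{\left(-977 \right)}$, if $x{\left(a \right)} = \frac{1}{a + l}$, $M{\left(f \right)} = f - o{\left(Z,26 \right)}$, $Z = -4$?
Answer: $\frac{1330980}{1327} \approx 1003.0$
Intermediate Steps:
$l = -89$ ($l = - \frac{\left(-3\right) \left(-178\right)}{6} = \left(- \frac{1}{6}\right) 534 = -89$)
$M{\left(f \right)} = -26 + f$ ($M{\left(f \right)} = f - 26 = -26 + f$)
$x{\left(a \right)} = \frac{1}{-89 + a}$ ($x{\left(a \right)} = \frac{1}{a - 89} = \frac{1}{-89 + a}$)
$x{\left(-1238 \right)} - M{\left(-977 \right)} = \frac{1}{-89 - 1238} - \left(-26 - 977\right) = \frac{1}{-1327} - -1003 = - \frac{1}{1327} + 1003 = \frac{1330980}{1327}$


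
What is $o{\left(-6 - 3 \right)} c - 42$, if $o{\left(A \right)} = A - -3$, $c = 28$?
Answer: $-210$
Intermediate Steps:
$o{\left(A \right)} = 3 + A$ ($o{\left(A \right)} = A + 3 = 3 + A$)
$o{\left(-6 - 3 \right)} c - 42 = \left(3 - 9\right) 28 - 42 = \left(-6\right) 28 - 42 = -168 - 42 = -210$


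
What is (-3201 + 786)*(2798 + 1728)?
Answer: -10930290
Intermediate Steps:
(-3201 + 786)*(2798 + 1728) = -2415*4526 = -10930290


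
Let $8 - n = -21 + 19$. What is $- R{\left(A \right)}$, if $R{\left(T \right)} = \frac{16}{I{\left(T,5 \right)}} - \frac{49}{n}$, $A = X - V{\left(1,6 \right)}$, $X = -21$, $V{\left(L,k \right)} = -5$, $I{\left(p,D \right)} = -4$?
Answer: $\frac{89}{10} \approx 8.9$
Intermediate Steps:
$n = 10$ ($n = 8 - \left(-21 + 19\right) = 8 - -2 = 8 + 2 = 10$)
$A = -16$ ($A = -21 - -5 = -21 + 5 = -16$)
$R{\left(T \right)} = - \frac{89}{10}$ ($R{\left(T \right)} = \frac{16}{-4} - \frac{49}{10} = 16 \left(- \frac{1}{4}\right) - \frac{49}{10} = -4 - \frac{49}{10} = - \frac{89}{10}$)
$- R{\left(A \right)} = \left(-1\right) \left(- \frac{89}{10}\right) = \frac{89}{10}$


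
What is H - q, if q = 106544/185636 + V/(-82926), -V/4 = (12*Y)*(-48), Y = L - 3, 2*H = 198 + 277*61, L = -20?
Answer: 3654499385689/427612526 ≈ 8546.3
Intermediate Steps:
H = 17095/2 (H = (198 + 277*61)/2 = (198 + 16897)/2 = (½)*17095 = 17095/2 ≈ 8547.5)
Y = -23 (Y = -20 - 3 = -23)
V = -52992 (V = -4*12*(-23)*(-48) = -(-1104)*(-48) = -4*13248 = -52992)
q = 259340148/213806263 (q = 106544/185636 - 52992/(-82926) = 106544*(1/185636) - 52992*(-1/82926) = 26636/46409 + 2944/4607 = 259340148/213806263 ≈ 1.2130)
H - q = 17095/2 - 1*259340148/213806263 = 17095/2 - 259340148/213806263 = 3654499385689/427612526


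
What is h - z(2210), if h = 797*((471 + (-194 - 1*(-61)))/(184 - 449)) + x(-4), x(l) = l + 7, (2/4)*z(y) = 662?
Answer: -619451/265 ≈ -2337.6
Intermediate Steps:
z(y) = 1324 (z(y) = 2*662 = 1324)
x(l) = 7 + l
h = -268591/265 (h = 797*((471 + (-194 - 1*(-61)))/(184 - 449)) + (7 - 4) = 797*((471 + (-194 + 61))/(-265)) + 3 = 797*((471 - 133)*(-1/265)) + 3 = 797*(338*(-1/265)) + 3 = 797*(-338/265) + 3 = -269386/265 + 3 = -268591/265 ≈ -1013.6)
h - z(2210) = -268591/265 - 1*1324 = -268591/265 - 1324 = -619451/265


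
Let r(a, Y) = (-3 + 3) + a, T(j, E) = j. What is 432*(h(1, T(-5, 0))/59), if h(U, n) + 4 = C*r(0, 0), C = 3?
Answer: -1728/59 ≈ -29.288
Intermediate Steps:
r(a, Y) = a (r(a, Y) = 0 + a = a)
h(U, n) = -4 (h(U, n) = -4 + 3*0 = -4 + 0 = -4)
432*(h(1, T(-5, 0))/59) = 432*(-4/59) = -1728/59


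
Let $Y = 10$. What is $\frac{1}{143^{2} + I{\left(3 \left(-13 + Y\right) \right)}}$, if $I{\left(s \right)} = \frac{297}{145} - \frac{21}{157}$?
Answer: $\frac{22765}{465565069} \approx 4.8898 \cdot 10^{-5}$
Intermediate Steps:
$I{\left(s \right)} = \frac{43584}{22765}$ ($I{\left(s \right)} = 297 \cdot \frac{1}{145} - \frac{21}{157} = \frac{297}{145} - \frac{21}{157} = \frac{43584}{22765}$)
$\frac{1}{143^{2} + I{\left(3 \left(-13 + Y\right) \right)}} = \frac{1}{143^{2} + \frac{43584}{22765}} = \frac{1}{20449 + \frac{43584}{22765}} = \frac{1}{\frac{465565069}{22765}} = \frac{22765}{465565069}$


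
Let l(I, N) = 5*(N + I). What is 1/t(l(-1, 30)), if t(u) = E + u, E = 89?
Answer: 1/234 ≈ 0.0042735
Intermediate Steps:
l(I, N) = 5*I + 5*N (l(I, N) = 5*(I + N) = 5*I + 5*N)
t(u) = 89 + u
1/t(l(-1, 30)) = 1/(89 + (5*(-1) + 5*30)) = 1/(89 + (-5 + 150)) = 1/(89 + 145) = 1/234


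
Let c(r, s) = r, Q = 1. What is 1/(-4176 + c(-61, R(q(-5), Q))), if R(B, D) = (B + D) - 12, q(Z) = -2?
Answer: -1/4237 ≈ -0.00023602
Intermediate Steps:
R(B, D) = -12 + B + D
1/(-4176 + c(-61, R(q(-5), Q))) = 1/(-4176 - 61) = 1/(-4237) = -1/4237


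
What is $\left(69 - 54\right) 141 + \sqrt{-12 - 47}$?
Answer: $2115 + i \sqrt{59} \approx 2115.0 + 7.6811 i$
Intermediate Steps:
$\left(69 - 54\right) 141 + \sqrt{-12 - 47} = \left(69 - 54\right) 141 + \sqrt{-59} = 15 \cdot 141 + i \sqrt{59} = 2115 + i \sqrt{59}$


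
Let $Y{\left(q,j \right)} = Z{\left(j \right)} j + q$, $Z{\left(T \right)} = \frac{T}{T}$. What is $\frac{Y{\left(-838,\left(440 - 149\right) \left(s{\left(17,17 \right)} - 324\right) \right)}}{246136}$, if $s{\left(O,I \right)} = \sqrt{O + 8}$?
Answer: $- \frac{93667}{246136} \approx -0.38055$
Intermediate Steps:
$Z{\left(T \right)} = 1$
$s{\left(O,I \right)} = \sqrt{8 + O}$
$Y{\left(q,j \right)} = j + q$ ($Y{\left(q,j \right)} = 1 j + q = j + q$)
$\frac{Y{\left(-838,\left(440 - 149\right) \left(s{\left(17,17 \right)} - 324\right) \right)}}{246136} = \frac{\left(440 - 149\right) \left(\sqrt{8 + 17} - 324\right) - 838}{246136} = \left(291 \left(\sqrt{25} - 324\right) - 838\right) \frac{1}{246136} = \left(291 \left(5 - 324\right) - 838\right) \frac{1}{246136} = \left(291 \left(-319\right) - 838\right) \frac{1}{246136} = \left(-92829 - 838\right) \frac{1}{246136} = \left(-93667\right) \frac{1}{246136} = - \frac{93667}{246136}$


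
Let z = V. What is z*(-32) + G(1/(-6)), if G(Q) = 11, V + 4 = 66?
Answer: -1973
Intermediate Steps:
V = 62 (V = -4 + 66 = 62)
z = 62
z*(-32) + G(1/(-6)) = 62*(-32) + 11 = -1984 + 11 = -1973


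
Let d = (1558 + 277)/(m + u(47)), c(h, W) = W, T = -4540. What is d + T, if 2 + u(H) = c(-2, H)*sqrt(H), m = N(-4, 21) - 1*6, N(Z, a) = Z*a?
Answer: -432761040/95359 + 86245*sqrt(47)/95359 ≈ -4532.0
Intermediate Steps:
m = -90 (m = -4*21 - 1*6 = -84 - 6 = -90)
u(H) = -2 + H**(3/2) (u(H) = -2 + H*sqrt(H) = -2 + H**(3/2))
d = 1835/(-92 + 47*sqrt(47)) (d = (1558 + 277)/(-90 + (-2 + 47**(3/2))) = 1835/(-90 + (-2 + 47*sqrt(47))) = 1835/(-92 + 47*sqrt(47)) ≈ 7.9708)
d + T = (168820/95359 + 86245*sqrt(47)/95359) - 4540 = -432761040/95359 + 86245*sqrt(47)/95359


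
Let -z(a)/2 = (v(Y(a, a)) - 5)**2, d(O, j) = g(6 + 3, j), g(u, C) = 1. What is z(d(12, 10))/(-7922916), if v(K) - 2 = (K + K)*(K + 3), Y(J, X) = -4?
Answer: 25/3961458 ≈ 6.3108e-6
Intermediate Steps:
d(O, j) = 1
v(K) = 2 + 2*K*(3 + K) (v(K) = 2 + (K + K)*(K + 3) = 2 + (2*K)*(3 + K) = 2 + 2*K*(3 + K))
z(a) = -50 (z(a) = -2*((2 + 2*(-4)**2 + 6*(-4)) - 5)**2 = -2*((2 + 2*16 - 24) - 5)**2 = -2*((2 + 32 - 24) - 5)**2 = -2*(10 - 5)**2 = -2*5**2 = -2*25 = -50)
z(d(12, 10))/(-7922916) = -50/(-7922916) = -50*(-1/7922916) = 25/3961458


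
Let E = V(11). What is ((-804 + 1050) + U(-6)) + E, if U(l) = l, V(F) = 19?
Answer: 259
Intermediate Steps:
E = 19
((-804 + 1050) + U(-6)) + E = ((-804 + 1050) - 6) + 19 = (246 - 6) + 19 = 240 + 19 = 259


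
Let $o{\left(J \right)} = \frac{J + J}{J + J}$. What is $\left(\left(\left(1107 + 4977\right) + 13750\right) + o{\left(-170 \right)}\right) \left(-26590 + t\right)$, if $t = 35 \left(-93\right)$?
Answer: $-591975575$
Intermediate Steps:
$o{\left(J \right)} = 1$ ($o{\left(J \right)} = \frac{2 J}{2 J} = 2 J \frac{1}{2 J} = 1$)
$t = -3255$
$\left(\left(\left(1107 + 4977\right) + 13750\right) + o{\left(-170 \right)}\right) \left(-26590 + t\right) = \left(\left(\left(1107 + 4977\right) + 13750\right) + 1\right) \left(-26590 - 3255\right) = \left(\left(6084 + 13750\right) + 1\right) \left(-29845\right) = \left(19834 + 1\right) \left(-29845\right) = 19835 \left(-29845\right) = -591975575$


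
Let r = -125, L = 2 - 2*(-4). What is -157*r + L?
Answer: 19635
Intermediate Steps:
L = 10 (L = 2 + 8 = 10)
-157*r + L = -157*(-125) + 10 = 19625 + 10 = 19635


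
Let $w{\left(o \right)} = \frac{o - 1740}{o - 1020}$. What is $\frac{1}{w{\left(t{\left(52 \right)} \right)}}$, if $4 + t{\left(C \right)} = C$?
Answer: $\frac{27}{47} \approx 0.57447$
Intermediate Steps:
$t{\left(C \right)} = -4 + C$
$w{\left(o \right)} = \frac{-1740 + o}{-1020 + o}$
$\frac{1}{w{\left(t{\left(52 \right)} \right)}} = \frac{1}{\frac{1}{-1020 + \left(-4 + 52\right)} \left(-1740 + \left(-4 + 52\right)\right)} = \frac{1}{\frac{1}{-1020 + 48} \left(-1740 + 48\right)} = \frac{1}{\frac{1}{-972} \left(-1692\right)} = \frac{1}{\left(- \frac{1}{972}\right) \left(-1692\right)} = \frac{1}{\frac{47}{27}} = \frac{27}{47}$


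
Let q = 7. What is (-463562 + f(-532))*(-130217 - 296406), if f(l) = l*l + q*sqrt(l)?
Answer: 77021663174 - 5972722*I*sqrt(133) ≈ 7.7022e+10 - 6.8881e+7*I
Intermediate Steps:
f(l) = l**2 + 7*sqrt(l) (f(l) = l*l + 7*sqrt(l) = l**2 + 7*sqrt(l))
(-463562 + f(-532))*(-130217 - 296406) = (-463562 + ((-532)**2 + 7*sqrt(-532)))*(-130217 - 296406) = (-463562 + (283024 + 7*(2*I*sqrt(133))))*(-426623) = (-463562 + (283024 + 14*I*sqrt(133)))*(-426623) = (-180538 + 14*I*sqrt(133))*(-426623) = 77021663174 - 5972722*I*sqrt(133)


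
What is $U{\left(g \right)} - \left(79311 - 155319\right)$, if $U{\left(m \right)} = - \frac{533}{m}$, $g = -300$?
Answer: $\frac{22802933}{300} \approx 76010.0$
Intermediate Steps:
$U{\left(g \right)} - \left(79311 - 155319\right) = - \frac{533}{-300} - \left(79311 - 155319\right) = \left(-533\right) \left(- \frac{1}{300}\right) - -76008 = \frac{533}{300} + 76008 = \frac{22802933}{300}$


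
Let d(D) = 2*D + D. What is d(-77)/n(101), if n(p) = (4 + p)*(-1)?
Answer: 11/5 ≈ 2.2000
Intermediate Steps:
d(D) = 3*D
n(p) = -4 - p
d(-77)/n(101) = (3*(-77))/(-4 - 1*101) = -231/(-4 - 101) = -231/(-105) = -231*(-1/105) = 11/5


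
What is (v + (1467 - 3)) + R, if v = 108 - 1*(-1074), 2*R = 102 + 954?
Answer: 3174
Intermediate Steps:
R = 528 (R = (102 + 954)/2 = (½)*1056 = 528)
v = 1182 (v = 108 + 1074 = 1182)
(v + (1467 - 3)) + R = (1182 + (1467 - 3)) + 528 = (1182 + 1464) + 528 = 2646 + 528 = 3174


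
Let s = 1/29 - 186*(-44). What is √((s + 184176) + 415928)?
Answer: √511570237/29 ≈ 779.93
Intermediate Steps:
s = 237337/29 (s = 1/29 + 8184 = 237337/29 ≈ 8184.0)
√((s + 184176) + 415928) = √((237337/29 + 184176) + 415928) = √(5578441/29 + 415928) = √(17640353/29) = √511570237/29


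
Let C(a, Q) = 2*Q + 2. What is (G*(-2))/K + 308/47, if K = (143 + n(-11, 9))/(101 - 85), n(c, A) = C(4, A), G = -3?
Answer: 54716/7661 ≈ 7.1422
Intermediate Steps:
C(a, Q) = 2 + 2*Q
n(c, A) = 2 + 2*A
K = 163/16 (K = (143 + (2 + 2*9))/(101 - 85) = (143 + (2 + 18))/16 = (143 + 20)*(1/16) = 163*(1/16) = 163/16 ≈ 10.188)
(G*(-2))/K + 308/47 = (-3*(-2))/(163/16) + 308/47 = 6*(16/163) + 308*(1/47) = 96/163 + 308/47 = 54716/7661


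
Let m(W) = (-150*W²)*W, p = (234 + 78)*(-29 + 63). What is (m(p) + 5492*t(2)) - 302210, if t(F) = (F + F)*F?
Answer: -179057201615074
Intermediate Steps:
p = 10608 (p = 312*34 = 10608)
t(F) = 2*F² (t(F) = (2*F)*F = 2*F²)
m(W) = -150*W³
(m(p) + 5492*t(2)) - 302210 = (-150*10608³ + 5492*(2*2²)) - 302210 = (-150*1193714675712 + 5492*(2*4)) - 302210 = (-179057201356800 + 5492*8) - 302210 = (-179057201356800 + 43936) - 302210 = -179057201312864 - 302210 = -179057201615074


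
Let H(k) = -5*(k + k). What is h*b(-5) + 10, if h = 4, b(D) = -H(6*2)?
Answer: 490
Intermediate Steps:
H(k) = -10*k
b(D) = 120 (b(D) = -(-10)*6*2 = -(-10)*12 = -1*(-120) = 120)
h*b(-5) + 10 = 4*120 + 10 = 480 + 10 = 490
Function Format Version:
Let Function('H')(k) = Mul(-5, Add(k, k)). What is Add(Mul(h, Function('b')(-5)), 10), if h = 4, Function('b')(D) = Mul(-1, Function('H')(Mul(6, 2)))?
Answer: 490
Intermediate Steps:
Function('H')(k) = Mul(-10, k) (Function('H')(k) = Mul(-5, Mul(2, k)) = Mul(-10, k))
Function('b')(D) = 120 (Function('b')(D) = Mul(-1, Mul(-10, Mul(6, 2))) = Mul(-1, Mul(-10, 12)) = Mul(-1, -120) = 120)
Add(Mul(h, Function('b')(-5)), 10) = Add(Mul(4, 120), 10) = Add(480, 10) = 490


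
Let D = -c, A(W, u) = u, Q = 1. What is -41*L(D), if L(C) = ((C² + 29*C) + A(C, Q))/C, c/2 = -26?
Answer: -172733/52 ≈ -3321.8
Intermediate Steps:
c = -52 (c = 2*(-26) = -52)
D = 52 (D = -1*(-52) = 52)
L(C) = (1 + C² + 29*C)/C (L(C) = ((C² + 29*C) + 1)/C = (1 + C² + 29*C)/C)
-41*L(D) = -41*(29 + 52 + 1/52) = -41*4213/52 = -172733/52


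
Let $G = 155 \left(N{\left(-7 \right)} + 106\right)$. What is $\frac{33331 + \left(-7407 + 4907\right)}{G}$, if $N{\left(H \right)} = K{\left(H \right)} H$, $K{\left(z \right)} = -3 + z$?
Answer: $\frac{30831}{27280} \approx 1.1302$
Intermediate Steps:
$N{\left(H \right)} = H \left(-3 + H\right)$ ($N{\left(H \right)} = \left(-3 + H\right) H = H \left(-3 + H\right)$)
$G = 27280$ ($G = 155 \left(- 7 \left(-3 - 7\right) + 106\right) = 155 \left(\left(-7\right) \left(-10\right) + 106\right) = 155 \left(70 + 106\right) = 155 \cdot 176 = 27280$)
$\frac{33331 + \left(-7407 + 4907\right)}{G} = \frac{33331 + \left(-7407 + 4907\right)}{27280} = \left(33331 - 2500\right) \frac{1}{27280} = 30831 \cdot \frac{1}{27280} = \frac{30831}{27280}$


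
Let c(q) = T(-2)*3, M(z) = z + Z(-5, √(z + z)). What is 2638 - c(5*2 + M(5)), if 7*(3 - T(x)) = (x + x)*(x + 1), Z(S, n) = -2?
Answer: 18415/7 ≈ 2630.7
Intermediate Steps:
T(x) = 3 - 2*x*(1 + x)/7 (T(x) = 3 - (x + x)*(x + 1)/7 = 3 - 2*x*(1 + x)/7)
M(z) = -2 + z (M(z) = z - 2 = -2 + z)
c(q) = 51/7 (c(q) = (3 - 2/7*(-2) - 2/7*(-2)²)*3 = (3 + 4/7 - 2/7*4)*3 = (3 + 4/7 - 8/7)*3 = (17/7)*3 = 51/7)
2638 - c(5*2 + M(5)) = 2638 - 1*51/7 = 2638 - 51/7 = 18415/7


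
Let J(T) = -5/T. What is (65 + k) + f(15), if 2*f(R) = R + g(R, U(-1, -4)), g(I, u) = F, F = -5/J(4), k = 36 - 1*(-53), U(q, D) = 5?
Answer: 327/2 ≈ 163.50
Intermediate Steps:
k = 89 (k = 36 + 53 = 89)
F = 4 (F = -5/((-5/4)) = -5/((-5*1/4)) = -5/(-5/4) = -5*(-4/5) = 4)
g(I, u) = 4
f(R) = 2 + R/2 (f(R) = (R + 4)/2 = (4 + R)/2 = 2 + R/2)
(65 + k) + f(15) = (65 + 89) + (2 + (1/2)*15) = 154 + (2 + 15/2) = 154 + 19/2 = 327/2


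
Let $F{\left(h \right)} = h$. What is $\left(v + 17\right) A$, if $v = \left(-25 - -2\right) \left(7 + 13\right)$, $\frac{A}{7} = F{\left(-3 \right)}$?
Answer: $9303$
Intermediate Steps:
$A = -21$ ($A = 7 \left(-3\right) = -21$)
$v = -460$ ($v = \left(-25 + \left(-2 + 4\right)\right) 20 = \left(-25 + 2\right) 20 = \left(-23\right) 20 = -460$)
$\left(v + 17\right) A = \left(-460 + 17\right) \left(-21\right) = \left(-443\right) \left(-21\right) = 9303$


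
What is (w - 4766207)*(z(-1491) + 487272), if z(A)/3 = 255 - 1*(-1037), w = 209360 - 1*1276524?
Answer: -2865048499908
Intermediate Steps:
w = -1067164 (w = 209360 - 1276524 = -1067164)
z(A) = 3876 (z(A) = 3*(255 - 1*(-1037)) = 3*(255 + 1037) = 3*1292 = 3876)
(w - 4766207)*(z(-1491) + 487272) = (-1067164 - 4766207)*(3876 + 487272) = -5833371*491148 = -2865048499908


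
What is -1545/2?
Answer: -1545/2 ≈ -772.50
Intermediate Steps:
-1545/2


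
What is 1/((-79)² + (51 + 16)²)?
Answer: 1/10730 ≈ 9.3197e-5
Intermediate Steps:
1/((-79)² + (51 + 16)²) = 1/(6241 + 67²) = 1/(6241 + 4489) = 1/10730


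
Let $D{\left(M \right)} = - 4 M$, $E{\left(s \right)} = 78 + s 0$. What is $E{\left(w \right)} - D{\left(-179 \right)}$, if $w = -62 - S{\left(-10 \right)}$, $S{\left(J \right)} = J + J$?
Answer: $-638$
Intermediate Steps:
$S{\left(J \right)} = 2 J$
$w = -42$ ($w = -62 - 2 \left(-10\right) = -62 - -20 = -62 + 20 = -42$)
$E{\left(s \right)} = 78$ ($E{\left(s \right)} = 78 + 0 = 78$)
$E{\left(w \right)} - D{\left(-179 \right)} = 78 - \left(-4\right) \left(-179\right) = 78 - 716 = -638$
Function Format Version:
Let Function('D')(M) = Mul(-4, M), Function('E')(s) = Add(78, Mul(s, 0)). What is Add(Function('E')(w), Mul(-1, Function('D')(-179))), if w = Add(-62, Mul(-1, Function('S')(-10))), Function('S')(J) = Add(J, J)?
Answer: -638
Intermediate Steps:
Function('S')(J) = Mul(2, J)
w = -42 (w = Add(-62, Mul(-1, Mul(2, -10))) = Add(-62, Mul(-1, -20)) = Add(-62, 20) = -42)
Function('E')(s) = 78 (Function('E')(s) = Add(78, 0) = 78)
Add(Function('E')(w), Mul(-1, Function('D')(-179))) = Add(78, Mul(-1, Mul(-4, -179))) = Add(78, Mul(-1, 716)) = Add(78, -716) = -638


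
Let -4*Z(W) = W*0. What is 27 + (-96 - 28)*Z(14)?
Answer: 27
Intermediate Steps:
Z(W) = 0 (Z(W) = -W*0/4 = -1/4*0 = 0)
27 + (-96 - 28)*Z(14) = 27 + (-96 - 28)*0 = 27 - 124*0 = 27 + 0 = 27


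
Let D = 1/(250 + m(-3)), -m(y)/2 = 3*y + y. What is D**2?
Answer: 1/75076 ≈ 1.3320e-5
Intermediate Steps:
m(y) = -8*y (m(y) = -2*(3*y + y) = -8*y)
D = 1/274 (D = 1/(250 - 8*(-3)) = 1/(250 + 24) = 1/274 ≈ 0.0036496)
D**2 = (1/274)**2 = 1/75076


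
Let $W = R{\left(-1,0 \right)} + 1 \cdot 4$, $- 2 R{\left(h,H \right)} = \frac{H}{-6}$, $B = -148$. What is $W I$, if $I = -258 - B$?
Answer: $-440$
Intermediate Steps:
$R{\left(h,H \right)} = \frac{H}{12}$ ($R{\left(h,H \right)} = - \frac{H \frac{1}{-6}}{2} = - \frac{H \left(- \frac{1}{6}\right)}{2} = - \frac{\left(- \frac{1}{6}\right) H}{2} = \frac{H}{12}$)
$W = 4$ ($W = \frac{1}{12} \cdot 0 + 1 \cdot 4 = 0 + 4 = 4$)
$I = -110$ ($I = -258 - -148 = -258 + 148 = -110$)
$W I = 4 \left(-110\right) = -440$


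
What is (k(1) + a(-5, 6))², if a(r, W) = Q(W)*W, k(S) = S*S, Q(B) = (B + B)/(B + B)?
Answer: 49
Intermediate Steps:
Q(B) = 1 (Q(B) = (2*B)/((2*B)) = (2*B)*(1/(2*B)) = 1)
k(S) = S²
a(r, W) = W (a(r, W) = 1*W = W)
(k(1) + a(-5, 6))² = (1² + 6)² = (1 + 6)² = 7² = 49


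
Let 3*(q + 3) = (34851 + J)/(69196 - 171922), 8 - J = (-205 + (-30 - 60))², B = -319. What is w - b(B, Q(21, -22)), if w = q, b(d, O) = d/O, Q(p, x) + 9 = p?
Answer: 14640061/616356 ≈ 23.753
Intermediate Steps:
Q(p, x) = -9 + p
J = -87017 (J = 8 - (-205 + (-30 - 60))² = 8 - (-205 - 90)² = 8 - 1*(-295)² = 8 - 1*87025 = 8 - 87025 = -87017)
q = -436184/154089 (q = -3 + ((34851 - 87017)/(69196 - 171922))/3 = -3 + (-52166/(-102726))/3 = -3 + (-52166*(-1/102726))/3 = -3 + (⅓)*(26083/51363) = -3 + 26083/154089 = -436184/154089 ≈ -2.8307)
w = -436184/154089 ≈ -2.8307
w - b(B, Q(21, -22)) = -436184/154089 - (-319)/(-9 + 21) = -436184/154089 - (-319)/12 = -436184/154089 - 1*(-319/12) = -436184/154089 + 319/12 = 14640061/616356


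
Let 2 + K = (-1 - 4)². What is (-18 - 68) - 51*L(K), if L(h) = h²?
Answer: -27065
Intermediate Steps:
K = 23 (K = -2 + (-1 - 4)² = -2 + (-5)² = -2 + 25 = 23)
(-18 - 68) - 51*L(K) = (-18 - 68) - 51*23² = -86 - 51*529 = -86 - 26979 = -27065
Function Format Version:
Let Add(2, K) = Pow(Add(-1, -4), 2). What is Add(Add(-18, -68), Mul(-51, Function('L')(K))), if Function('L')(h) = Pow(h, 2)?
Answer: -27065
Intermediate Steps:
K = 23 (K = Add(-2, Pow(Add(-1, -4), 2)) = Add(-2, Pow(-5, 2)) = Add(-2, 25) = 23)
Add(Add(-18, -68), Mul(-51, Function('L')(K))) = Add(Add(-18, -68), Mul(-51, Pow(23, 2))) = Add(-86, Mul(-51, 529)) = Add(-86, -26979) = -27065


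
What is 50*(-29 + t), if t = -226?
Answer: -12750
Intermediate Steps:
50*(-29 + t) = 50*(-29 - 226) = 50*(-255) = -12750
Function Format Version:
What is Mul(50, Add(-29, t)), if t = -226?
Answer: -12750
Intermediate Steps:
Mul(50, Add(-29, t)) = Mul(50, Add(-29, -226)) = Mul(50, -255) = -12750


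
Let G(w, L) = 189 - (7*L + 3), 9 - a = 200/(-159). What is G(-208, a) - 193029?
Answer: -30673454/159 ≈ -1.9291e+5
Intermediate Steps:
a = 1631/159 (a = 9 - 200/(-159) = 9 - 200*(-1)/159 = 9 - 1*(-200/159) = 9 + 200/159 = 1631/159 ≈ 10.258)
G(w, L) = 186 - 7*L (G(w, L) = 189 - (3 + 7*L) = 189 + (-3 - 7*L) = 186 - 7*L)
G(-208, a) - 193029 = (186 - 7*1631/159) - 193029 = (186 - 11417/159) - 193029 = 18157/159 - 193029 = -30673454/159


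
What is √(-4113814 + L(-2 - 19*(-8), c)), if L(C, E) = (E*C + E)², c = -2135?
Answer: √103927974411 ≈ 3.2238e+5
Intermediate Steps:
L(C, E) = (E + C*E)² (L(C, E) = (C*E + E)² = (E + C*E)²)
√(-4113814 + L(-2 - 19*(-8), c)) = √(-4113814 + (-2135)²*(1 + (-2 - 19*(-8)))²) = √(-4113814 + 4558225*(1 + (-2 + 152))²) = √(-4113814 + 4558225*(1 + 150)²) = √(-4113814 + 4558225*151²) = √(-4113814 + 4558225*22801) = √(-4113814 + 103932088225) = √103927974411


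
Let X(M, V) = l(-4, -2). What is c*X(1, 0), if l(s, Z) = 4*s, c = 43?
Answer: -688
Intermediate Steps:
X(M, V) = -16 (X(M, V) = 4*(-4) = -16)
c*X(1, 0) = 43*(-16) = -688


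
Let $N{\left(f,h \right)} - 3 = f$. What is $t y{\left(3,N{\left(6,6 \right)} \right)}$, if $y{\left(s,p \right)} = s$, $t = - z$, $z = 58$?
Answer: $-174$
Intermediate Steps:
$N{\left(f,h \right)} = 3 + f$
$t = -58$ ($t = \left(-1\right) 58 = -58$)
$t y{\left(3,N{\left(6,6 \right)} \right)} = \left(-58\right) 3 = -174$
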